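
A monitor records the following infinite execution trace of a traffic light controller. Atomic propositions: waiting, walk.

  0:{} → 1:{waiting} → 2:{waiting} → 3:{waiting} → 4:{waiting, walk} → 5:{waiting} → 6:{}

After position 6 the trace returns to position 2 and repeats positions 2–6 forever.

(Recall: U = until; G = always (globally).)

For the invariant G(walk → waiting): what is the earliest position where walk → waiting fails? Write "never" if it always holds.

walk → waiting holds at every position 0..6, and those are all the positions the trace ever visits, so the invariant G(walk → waiting) is never violated.

never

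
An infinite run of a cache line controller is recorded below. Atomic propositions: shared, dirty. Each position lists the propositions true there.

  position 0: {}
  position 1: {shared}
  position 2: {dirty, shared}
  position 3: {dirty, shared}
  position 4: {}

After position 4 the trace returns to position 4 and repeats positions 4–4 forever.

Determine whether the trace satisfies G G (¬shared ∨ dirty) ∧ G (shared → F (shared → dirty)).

Violated

G (¬shared ∨ dirty) must hold at every position from 0 onward. It fails at position 0, so G G (¬shared ∨ dirty) is false.
shared → F (shared → dirty) holds at every position 0..4, and those are all positions ever visited, so G (shared → F (shared → dirty)) holds.
Positions where shared holds: 1, 2, 3.
Check F (shared → dirty) at each: 1→ok, 2→ok, 3→ok.
At position 0: G G (¬shared ∨ dirty) is false; G (shared → F (shared → dirty)) is true; so G G (¬shared ∨ dirty) ∧ G (shared → F (shared → dirty)) is false.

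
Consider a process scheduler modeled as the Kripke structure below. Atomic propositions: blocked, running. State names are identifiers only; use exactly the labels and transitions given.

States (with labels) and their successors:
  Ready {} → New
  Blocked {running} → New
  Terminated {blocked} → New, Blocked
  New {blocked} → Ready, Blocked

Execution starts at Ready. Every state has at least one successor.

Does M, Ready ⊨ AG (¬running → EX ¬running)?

Satisfied

States satisfying ¬running → EX ¬running: {Ready, Blocked, Terminated, New}.
States satisfying AG (¬running → EX ¬running): {Ready, Blocked, Terminated, New}.
Every state reachable from Ready satisfies ¬running → EX ¬running.
Ready ∈ Sat(AG (¬running → EX ¬running)).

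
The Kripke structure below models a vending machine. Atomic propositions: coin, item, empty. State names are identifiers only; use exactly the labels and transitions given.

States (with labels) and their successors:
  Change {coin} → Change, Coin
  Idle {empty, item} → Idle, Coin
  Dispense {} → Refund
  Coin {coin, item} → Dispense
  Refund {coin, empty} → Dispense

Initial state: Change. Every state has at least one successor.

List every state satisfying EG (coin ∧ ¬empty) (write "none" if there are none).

{Change}

States satisfying coin ∧ ¬empty: {Change, Coin}.
States satisfying EG (coin ∧ ¬empty): {Change}.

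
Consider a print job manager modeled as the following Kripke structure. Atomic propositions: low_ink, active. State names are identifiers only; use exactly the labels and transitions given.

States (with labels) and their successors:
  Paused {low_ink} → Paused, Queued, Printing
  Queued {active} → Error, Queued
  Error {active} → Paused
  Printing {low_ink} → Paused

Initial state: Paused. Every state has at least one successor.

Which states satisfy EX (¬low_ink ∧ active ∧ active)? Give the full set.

States satisfying ¬low_ink ∧ active ∧ active: {Queued, Error}.
States satisfying EX (¬low_ink ∧ active ∧ active): {Paused, Queued}.

{Paused, Queued}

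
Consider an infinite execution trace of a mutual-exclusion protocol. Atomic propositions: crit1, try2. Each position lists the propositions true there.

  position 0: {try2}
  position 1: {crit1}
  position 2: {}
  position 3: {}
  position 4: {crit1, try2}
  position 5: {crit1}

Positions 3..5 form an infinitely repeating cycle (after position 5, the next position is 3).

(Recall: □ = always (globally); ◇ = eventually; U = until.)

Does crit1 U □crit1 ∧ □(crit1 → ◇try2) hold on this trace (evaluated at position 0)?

Walking from position 0: at position 0, □crit1 has not yet held and crit1 fails, so crit1 U □crit1 is false.
crit1 → ◇try2 holds at every position 0..5, and those are all positions ever visited, so □(crit1 → ◇try2) holds.
Positions where crit1 holds: 1, 4, 5.
Check ◇try2 at each: 1→ok, 4→ok, 5→ok.
At position 0: crit1 U □crit1 is false; □(crit1 → ◇try2) is true; so crit1 U □crit1 ∧ □(crit1 → ◇try2) is false.

Violated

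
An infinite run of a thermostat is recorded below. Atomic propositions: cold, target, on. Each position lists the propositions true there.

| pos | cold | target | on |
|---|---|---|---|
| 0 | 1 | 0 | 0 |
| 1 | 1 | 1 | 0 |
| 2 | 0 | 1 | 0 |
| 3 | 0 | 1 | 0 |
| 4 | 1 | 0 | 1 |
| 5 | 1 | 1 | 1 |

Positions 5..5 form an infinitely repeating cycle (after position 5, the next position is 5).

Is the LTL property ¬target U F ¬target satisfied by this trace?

Walking from position 0: F ¬target first holds at position 0, and ¬target holds at every earlier position along the way, so ¬target U F ¬target holds.

Holds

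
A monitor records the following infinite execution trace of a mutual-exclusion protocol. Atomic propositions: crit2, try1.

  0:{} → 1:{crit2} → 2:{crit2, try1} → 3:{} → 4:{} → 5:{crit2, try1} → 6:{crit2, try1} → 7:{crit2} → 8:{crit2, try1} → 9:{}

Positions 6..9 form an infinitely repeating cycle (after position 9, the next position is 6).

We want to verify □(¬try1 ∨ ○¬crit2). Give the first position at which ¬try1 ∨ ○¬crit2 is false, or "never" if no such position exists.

5

Check ¬try1 ∨ ○¬crit2 at each position in order: 0 ✓, 1 ✓, 2 ✓, 3 ✓, 4 ✓.
At position 5 the labels are {crit2, try1} and the next position 6 has {crit2, try1}, so ¬try1 ∨ ○¬crit2 is false there. This is the first violation.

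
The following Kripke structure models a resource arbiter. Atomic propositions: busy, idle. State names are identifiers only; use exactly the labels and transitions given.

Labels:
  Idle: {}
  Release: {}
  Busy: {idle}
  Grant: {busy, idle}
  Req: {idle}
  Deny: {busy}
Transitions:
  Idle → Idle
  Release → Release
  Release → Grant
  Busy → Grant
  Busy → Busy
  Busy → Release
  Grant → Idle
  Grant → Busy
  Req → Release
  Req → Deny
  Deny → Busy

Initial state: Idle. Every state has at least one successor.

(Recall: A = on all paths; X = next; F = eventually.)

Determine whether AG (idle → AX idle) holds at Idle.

States satisfying idle → AX idle: {Idle, Release, Deny}.
States satisfying AG (idle → AX idle): {Idle}.
Every state reachable from Idle satisfies idle → AX idle.
Idle ∈ Sat(AG (idle → AX idle)).

Holds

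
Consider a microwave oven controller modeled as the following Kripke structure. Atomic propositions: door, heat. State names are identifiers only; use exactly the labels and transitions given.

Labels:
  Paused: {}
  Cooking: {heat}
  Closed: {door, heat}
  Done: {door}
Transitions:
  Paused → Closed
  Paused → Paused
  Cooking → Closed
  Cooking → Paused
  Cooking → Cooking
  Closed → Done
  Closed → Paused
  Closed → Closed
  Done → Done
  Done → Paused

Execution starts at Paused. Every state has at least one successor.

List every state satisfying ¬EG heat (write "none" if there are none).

{Paused, Done}

States satisfying heat: {Cooking, Closed}.
States satisfying EG heat: {Cooking, Closed}.
States satisfying ¬EG heat: {Paused, Done}.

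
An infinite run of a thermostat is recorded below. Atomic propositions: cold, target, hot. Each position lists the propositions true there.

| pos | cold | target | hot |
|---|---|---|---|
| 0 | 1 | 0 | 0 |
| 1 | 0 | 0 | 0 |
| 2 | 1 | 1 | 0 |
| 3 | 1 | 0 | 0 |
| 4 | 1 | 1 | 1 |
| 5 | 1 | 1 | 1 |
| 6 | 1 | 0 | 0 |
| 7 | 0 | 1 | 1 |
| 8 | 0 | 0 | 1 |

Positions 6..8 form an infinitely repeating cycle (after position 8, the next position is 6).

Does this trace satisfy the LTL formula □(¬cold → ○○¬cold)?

¬cold → ○○¬cold must hold at every position from 0 onward. It fails at position 1, so □(¬cold → ○○¬cold) is false.
Positions where ¬cold holds: 1, 7, 8.
Check ○○¬cold at each: 1→fails, 7→fails, 8→ok.

No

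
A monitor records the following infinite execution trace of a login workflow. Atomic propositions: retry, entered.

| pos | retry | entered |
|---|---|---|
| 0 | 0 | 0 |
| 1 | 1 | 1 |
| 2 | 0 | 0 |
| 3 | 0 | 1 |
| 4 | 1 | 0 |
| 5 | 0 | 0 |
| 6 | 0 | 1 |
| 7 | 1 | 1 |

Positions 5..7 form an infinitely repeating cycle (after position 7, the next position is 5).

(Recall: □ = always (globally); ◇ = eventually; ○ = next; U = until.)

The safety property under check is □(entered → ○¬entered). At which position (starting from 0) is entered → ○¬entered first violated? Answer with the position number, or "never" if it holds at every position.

Check entered → ○¬entered at each position in order: 0 ✓, 1 ✓, 2 ✓, 3 ✓, 4 ✓, 5 ✓.
At position 6 the labels are {entered} and the next position 7 has {entered, retry}, so entered → ○¬entered is false there. This is the first violation.

6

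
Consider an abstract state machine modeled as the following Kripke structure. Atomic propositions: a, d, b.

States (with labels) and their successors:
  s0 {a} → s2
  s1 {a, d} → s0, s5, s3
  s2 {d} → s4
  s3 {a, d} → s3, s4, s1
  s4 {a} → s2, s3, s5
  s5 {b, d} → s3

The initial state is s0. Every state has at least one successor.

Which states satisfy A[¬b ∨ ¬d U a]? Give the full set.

States satisfying ¬b ∨ ¬d: {s0, s1, s2, s3, s4}.
States satisfying a: {s0, s1, s3, s4}.
States satisfying A[¬b ∨ ¬d U a]: {s0, s1, s2, s3, s4}.

{s0, s1, s2, s3, s4}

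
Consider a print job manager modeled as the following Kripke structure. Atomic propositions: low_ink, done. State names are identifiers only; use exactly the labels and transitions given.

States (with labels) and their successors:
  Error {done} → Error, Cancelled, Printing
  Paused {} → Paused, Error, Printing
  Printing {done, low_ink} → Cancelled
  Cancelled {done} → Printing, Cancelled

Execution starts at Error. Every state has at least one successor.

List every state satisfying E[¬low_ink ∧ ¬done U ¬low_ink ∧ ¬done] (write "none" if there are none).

States satisfying ¬low_ink ∧ ¬done: {Paused}.
States satisfying E[¬low_ink ∧ ¬done U ¬low_ink ∧ ¬done]: {Paused}.

{Paused}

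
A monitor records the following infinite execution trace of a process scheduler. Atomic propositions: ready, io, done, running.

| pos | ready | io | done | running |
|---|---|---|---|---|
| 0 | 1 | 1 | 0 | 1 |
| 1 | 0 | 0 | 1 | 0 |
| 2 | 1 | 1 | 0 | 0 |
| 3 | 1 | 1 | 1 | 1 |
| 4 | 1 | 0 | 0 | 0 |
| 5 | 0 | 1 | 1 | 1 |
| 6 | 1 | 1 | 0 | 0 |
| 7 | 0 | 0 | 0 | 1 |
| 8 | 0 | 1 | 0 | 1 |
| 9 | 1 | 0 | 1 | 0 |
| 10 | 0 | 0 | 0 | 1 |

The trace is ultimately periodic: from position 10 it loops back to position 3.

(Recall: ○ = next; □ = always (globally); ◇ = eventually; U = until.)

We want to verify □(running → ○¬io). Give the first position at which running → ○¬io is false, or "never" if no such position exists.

5

Check running → ○¬io at each position in order: 0 ✓, 1 ✓, 2 ✓, 3 ✓, 4 ✓.
At position 5 the labels are {done, io, running} and the next position 6 has {io, ready}, so running → ○¬io is false there. This is the first violation.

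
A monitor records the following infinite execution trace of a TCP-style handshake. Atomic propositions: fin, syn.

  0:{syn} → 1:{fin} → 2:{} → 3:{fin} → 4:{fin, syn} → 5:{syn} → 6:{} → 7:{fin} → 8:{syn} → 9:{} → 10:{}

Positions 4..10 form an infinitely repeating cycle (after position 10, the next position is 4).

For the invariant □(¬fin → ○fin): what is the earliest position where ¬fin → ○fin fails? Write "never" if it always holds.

Check ¬fin → ○fin at each position in order: 0 ✓, 1 ✓, 2 ✓, 3 ✓, 4 ✓.
At position 5 the labels are {syn} and the next position 6 has {}, so ¬fin → ○fin is false there. This is the first violation.

5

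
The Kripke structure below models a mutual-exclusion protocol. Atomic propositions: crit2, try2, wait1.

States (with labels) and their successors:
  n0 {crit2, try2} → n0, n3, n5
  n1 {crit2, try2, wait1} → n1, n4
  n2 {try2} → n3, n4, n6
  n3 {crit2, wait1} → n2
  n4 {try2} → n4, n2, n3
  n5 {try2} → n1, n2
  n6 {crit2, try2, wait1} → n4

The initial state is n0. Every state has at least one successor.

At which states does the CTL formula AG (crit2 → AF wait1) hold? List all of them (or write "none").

States satisfying crit2 → AF wait1: {n1, n2, n3, n4, n5, n6}.
States satisfying AG (crit2 → AF wait1): {n1, n2, n3, n4, n5, n6}.

{n1, n2, n3, n4, n5, n6}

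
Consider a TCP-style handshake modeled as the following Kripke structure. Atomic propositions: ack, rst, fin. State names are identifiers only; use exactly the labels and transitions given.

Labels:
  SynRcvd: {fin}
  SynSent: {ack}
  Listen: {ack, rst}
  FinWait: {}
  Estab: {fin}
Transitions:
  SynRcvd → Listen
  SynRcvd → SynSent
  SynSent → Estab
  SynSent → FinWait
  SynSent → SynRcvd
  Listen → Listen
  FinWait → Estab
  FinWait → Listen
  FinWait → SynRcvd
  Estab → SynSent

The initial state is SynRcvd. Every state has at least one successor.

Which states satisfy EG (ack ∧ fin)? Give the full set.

States satisfying ack ∧ fin: ∅.
States satisfying EG (ack ∧ fin): ∅.

none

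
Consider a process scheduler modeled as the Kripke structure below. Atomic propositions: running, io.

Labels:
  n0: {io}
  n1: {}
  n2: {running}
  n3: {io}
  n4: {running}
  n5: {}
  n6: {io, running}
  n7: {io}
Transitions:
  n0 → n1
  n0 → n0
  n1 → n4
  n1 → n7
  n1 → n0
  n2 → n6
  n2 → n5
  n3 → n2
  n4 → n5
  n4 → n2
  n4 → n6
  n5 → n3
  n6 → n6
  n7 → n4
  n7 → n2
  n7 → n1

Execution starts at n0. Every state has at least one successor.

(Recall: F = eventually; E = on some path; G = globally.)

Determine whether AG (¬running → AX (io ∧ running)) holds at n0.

No

States satisfying ¬running → AX (io ∧ running): {n2, n4, n6}.
States satisfying AG (¬running → AX (io ∧ running)): {n6}.
n0 is reachable from n0 and violates ¬running → AX (io ∧ running), so AG fails at n0.
n0 ∉ Sat(AG (¬running → AX (io ∧ running))).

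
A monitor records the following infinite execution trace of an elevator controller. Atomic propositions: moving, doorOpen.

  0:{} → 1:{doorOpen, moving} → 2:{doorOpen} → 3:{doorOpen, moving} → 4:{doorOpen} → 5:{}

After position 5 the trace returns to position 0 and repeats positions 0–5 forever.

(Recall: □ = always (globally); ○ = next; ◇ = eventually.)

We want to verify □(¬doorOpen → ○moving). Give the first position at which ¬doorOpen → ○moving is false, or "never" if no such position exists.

5

Check ¬doorOpen → ○moving at each position in order: 0 ✓, 1 ✓, 2 ✓, 3 ✓, 4 ✓.
At position 5 the labels are {} and the next position 0 has {}, so ¬doorOpen → ○moving is false there. This is the first violation.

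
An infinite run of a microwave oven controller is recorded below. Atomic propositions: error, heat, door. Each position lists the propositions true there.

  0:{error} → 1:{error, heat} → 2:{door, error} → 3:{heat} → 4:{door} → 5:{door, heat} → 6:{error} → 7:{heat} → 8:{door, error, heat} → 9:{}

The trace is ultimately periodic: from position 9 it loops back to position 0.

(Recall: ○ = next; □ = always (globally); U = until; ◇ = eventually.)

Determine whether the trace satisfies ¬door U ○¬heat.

Walking from position 0: ○¬heat first holds at position 1, and ¬door holds at every earlier position along the way, so ¬door U ○¬heat holds.

Satisfied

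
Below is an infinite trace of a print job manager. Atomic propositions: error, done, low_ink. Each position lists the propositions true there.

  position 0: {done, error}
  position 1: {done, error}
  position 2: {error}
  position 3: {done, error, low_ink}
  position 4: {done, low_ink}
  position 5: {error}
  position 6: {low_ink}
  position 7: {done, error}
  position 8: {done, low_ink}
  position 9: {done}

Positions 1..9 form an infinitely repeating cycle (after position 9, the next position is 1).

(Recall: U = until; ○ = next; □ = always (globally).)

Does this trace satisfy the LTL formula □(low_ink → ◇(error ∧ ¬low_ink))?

low_ink → ◇(error ∧ ¬low_ink) holds at every position 0..9, and those are all positions ever visited, so □(low_ink → ◇(error ∧ ¬low_ink)) holds.
Positions where low_ink holds: 3, 4, 6, 8.
Check ◇(error ∧ ¬low_ink) at each: 3→ok, 4→ok, 6→ok, 8→ok.

Satisfied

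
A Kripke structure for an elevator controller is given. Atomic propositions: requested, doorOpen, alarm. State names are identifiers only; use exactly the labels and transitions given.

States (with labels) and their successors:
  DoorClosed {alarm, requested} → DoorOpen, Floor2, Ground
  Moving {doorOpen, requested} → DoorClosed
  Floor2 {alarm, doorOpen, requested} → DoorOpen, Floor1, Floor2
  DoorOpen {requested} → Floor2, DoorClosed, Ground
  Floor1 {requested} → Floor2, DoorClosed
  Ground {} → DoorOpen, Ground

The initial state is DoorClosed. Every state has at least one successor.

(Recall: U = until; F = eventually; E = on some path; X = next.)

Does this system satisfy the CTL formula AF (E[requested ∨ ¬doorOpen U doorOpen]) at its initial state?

States satisfying E[requested ∨ ¬doorOpen U doorOpen]: {DoorClosed, Moving, Floor2, DoorOpen, Floor1, Ground}.
States satisfying AF (E[requested ∨ ¬doorOpen U doorOpen]): {DoorClosed, Moving, Floor2, DoorOpen, Floor1, Ground}.
DoorClosed ∈ Sat(AF (E[requested ∨ ¬doorOpen U doorOpen])).

Yes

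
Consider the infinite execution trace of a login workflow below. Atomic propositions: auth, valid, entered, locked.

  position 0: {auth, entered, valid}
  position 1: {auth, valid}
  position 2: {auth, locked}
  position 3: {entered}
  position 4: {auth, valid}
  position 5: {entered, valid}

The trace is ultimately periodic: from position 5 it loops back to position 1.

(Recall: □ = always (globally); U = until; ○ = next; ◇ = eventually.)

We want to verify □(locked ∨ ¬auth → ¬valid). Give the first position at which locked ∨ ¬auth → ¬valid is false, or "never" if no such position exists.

5

Check locked ∨ ¬auth → ¬valid at each position in order: 0 ✓, 1 ✓, 2 ✓, 3 ✓, 4 ✓.
At position 5 the labels are {entered, valid}, so locked ∨ ¬auth → ¬valid is false there. This is the first violation.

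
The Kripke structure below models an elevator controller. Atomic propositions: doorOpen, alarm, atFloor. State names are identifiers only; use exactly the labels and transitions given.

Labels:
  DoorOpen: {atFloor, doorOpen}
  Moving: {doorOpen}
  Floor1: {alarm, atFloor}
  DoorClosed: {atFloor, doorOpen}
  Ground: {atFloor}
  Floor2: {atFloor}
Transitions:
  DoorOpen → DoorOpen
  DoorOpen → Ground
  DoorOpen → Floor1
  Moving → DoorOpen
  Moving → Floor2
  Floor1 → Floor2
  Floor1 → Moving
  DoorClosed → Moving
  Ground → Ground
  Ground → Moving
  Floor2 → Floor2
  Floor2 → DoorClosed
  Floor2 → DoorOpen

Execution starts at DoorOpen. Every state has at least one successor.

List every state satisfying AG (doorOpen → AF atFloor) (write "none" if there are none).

States satisfying doorOpen → AF atFloor: {DoorOpen, Moving, Floor1, DoorClosed, Ground, Floor2}.
States satisfying AG (doorOpen → AF atFloor): {DoorOpen, Moving, Floor1, DoorClosed, Ground, Floor2}.

{DoorOpen, Moving, Floor1, DoorClosed, Ground, Floor2}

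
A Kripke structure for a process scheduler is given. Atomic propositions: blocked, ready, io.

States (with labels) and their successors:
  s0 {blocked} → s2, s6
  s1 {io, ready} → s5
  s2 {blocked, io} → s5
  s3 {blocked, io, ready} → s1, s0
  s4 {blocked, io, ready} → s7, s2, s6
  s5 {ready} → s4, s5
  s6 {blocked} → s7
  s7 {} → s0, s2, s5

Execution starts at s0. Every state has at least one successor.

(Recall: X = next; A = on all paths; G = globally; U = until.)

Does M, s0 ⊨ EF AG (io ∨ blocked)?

States satisfying AG (io ∨ blocked): ∅.
States satisfying EF AG (io ∨ blocked): ∅.
No suitable path/successor from s0 witnesses the formula.
s0 ∉ Sat(EF AG (io ∨ blocked)).

Does not hold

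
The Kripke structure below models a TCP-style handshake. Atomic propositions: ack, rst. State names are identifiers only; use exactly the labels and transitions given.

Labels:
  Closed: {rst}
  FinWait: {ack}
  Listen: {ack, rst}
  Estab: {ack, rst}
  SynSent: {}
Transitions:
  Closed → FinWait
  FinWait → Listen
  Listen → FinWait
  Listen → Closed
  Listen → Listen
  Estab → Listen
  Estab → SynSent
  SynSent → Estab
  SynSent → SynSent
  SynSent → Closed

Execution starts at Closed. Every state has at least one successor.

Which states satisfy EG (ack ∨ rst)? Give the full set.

{Closed, FinWait, Listen, Estab}

States satisfying ack ∨ rst: {Closed, FinWait, Listen, Estab}.
States satisfying EG (ack ∨ rst): {Closed, FinWait, Listen, Estab}.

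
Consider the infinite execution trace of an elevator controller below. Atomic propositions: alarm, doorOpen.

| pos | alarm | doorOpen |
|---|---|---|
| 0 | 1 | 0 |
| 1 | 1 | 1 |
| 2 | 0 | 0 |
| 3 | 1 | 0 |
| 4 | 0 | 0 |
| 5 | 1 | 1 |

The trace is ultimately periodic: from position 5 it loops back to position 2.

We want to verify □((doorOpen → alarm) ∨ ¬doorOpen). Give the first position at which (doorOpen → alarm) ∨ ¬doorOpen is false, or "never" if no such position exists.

never

(doorOpen → alarm) ∨ ¬doorOpen holds at every position 0..5, and those are all the positions the trace ever visits, so the invariant □((doorOpen → alarm) ∨ ¬doorOpen) is never violated.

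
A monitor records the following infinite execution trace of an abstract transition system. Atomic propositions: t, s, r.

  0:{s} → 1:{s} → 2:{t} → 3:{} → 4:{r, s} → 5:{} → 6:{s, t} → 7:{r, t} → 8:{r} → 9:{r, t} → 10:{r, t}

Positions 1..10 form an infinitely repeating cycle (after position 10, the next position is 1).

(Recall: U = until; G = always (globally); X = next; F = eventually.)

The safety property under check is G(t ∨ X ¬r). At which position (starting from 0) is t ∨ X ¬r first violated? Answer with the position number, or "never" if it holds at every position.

Check t ∨ X ¬r at each position in order: 0 ✓, 1 ✓, 2 ✓.
At position 3 the labels are {} and the next position 4 has {r, s}, so t ∨ X ¬r is false there. This is the first violation.

3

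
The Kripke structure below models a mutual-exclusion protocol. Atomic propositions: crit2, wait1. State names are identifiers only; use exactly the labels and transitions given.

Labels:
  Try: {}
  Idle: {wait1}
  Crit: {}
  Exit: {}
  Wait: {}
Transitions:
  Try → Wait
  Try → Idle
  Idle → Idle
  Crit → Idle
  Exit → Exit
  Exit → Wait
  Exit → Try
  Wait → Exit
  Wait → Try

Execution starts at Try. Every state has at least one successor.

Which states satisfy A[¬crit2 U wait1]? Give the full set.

States satisfying ¬crit2: {Try, Idle, Crit, Exit, Wait}.
States satisfying wait1: {Idle}.
States satisfying A[¬crit2 U wait1]: {Idle, Crit}.

{Idle, Crit}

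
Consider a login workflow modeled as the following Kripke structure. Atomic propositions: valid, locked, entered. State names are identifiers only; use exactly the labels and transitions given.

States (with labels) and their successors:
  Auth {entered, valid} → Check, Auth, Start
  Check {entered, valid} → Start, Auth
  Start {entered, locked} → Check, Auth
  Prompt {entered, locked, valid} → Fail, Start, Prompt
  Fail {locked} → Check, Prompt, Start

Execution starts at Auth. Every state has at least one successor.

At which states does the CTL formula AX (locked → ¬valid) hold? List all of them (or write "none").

{Auth, Check, Start}

States satisfying locked → ¬valid: {Auth, Check, Start, Fail}.
States satisfying AX (locked → ¬valid): {Auth, Check, Start}.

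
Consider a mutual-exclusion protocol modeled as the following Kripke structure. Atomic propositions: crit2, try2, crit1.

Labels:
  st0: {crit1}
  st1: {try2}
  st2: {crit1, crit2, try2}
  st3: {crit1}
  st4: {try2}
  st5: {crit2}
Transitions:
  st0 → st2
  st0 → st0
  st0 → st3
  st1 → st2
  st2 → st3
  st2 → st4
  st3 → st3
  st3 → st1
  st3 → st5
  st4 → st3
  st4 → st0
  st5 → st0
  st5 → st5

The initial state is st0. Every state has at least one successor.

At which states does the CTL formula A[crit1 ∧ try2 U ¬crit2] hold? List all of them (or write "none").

States satisfying crit1 ∧ try2: {st2}.
States satisfying ¬crit2: {st0, st1, st3, st4}.
States satisfying A[crit1 ∧ try2 U ¬crit2]: {st0, st1, st2, st3, st4}.

{st0, st1, st2, st3, st4}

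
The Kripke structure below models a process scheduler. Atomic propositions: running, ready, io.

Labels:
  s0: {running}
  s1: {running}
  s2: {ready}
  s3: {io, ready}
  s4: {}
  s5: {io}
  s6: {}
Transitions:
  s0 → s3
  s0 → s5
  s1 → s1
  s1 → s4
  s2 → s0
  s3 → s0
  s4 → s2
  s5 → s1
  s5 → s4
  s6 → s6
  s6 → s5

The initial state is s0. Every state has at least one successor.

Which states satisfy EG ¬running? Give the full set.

{s6}

States satisfying ¬running: {s2, s3, s4, s5, s6}.
States satisfying EG ¬running: {s6}.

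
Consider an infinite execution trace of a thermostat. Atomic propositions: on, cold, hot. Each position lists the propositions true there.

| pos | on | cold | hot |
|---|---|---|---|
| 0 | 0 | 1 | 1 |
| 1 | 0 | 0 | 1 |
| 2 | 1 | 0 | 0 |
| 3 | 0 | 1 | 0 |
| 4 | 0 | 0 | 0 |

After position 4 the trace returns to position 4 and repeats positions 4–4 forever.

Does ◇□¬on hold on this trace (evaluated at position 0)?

Holds

□¬on holds at position 3, which is reachable from 0, so ◇□¬on holds.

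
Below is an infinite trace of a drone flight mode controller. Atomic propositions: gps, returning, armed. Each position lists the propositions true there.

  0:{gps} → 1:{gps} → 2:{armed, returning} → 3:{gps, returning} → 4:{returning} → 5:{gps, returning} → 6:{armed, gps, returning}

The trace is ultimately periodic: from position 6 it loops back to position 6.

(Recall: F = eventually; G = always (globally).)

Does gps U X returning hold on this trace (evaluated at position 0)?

Walking from position 0: X returning first holds at position 1, and gps holds at every earlier position along the way, so gps U X returning holds.

Holds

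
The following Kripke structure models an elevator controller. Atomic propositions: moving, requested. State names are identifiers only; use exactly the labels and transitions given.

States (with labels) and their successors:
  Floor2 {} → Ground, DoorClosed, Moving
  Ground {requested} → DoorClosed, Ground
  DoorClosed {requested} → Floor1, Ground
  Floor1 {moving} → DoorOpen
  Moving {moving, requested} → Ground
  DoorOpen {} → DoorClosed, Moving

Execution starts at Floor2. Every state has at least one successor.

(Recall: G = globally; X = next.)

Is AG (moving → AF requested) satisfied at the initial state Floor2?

States satisfying moving → AF requested: {Floor2, Ground, DoorClosed, Floor1, Moving, DoorOpen}.
States satisfying AG (moving → AF requested): {Floor2, Ground, DoorClosed, Floor1, Moving, DoorOpen}.
Every state reachable from Floor2 satisfies moving → AF requested.
Floor2 ∈ Sat(AG (moving → AF requested)).

Satisfied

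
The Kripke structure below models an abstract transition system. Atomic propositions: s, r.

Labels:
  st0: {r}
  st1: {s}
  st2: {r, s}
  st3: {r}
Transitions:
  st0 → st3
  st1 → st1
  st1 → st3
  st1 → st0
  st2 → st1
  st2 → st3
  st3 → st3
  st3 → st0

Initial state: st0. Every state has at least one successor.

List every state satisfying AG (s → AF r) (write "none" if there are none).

{st0, st3}

States satisfying s → AF r: {st0, st2, st3}.
States satisfying AG (s → AF r): {st0, st3}.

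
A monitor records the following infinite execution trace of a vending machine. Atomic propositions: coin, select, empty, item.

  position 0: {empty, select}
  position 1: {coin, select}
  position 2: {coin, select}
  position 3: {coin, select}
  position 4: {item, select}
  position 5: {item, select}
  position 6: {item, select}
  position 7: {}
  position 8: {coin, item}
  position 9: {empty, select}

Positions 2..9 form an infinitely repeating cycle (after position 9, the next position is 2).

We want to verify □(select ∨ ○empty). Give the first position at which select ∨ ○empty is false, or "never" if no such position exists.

7

Check select ∨ ○empty at each position in order: 0 ✓, 1 ✓, 2 ✓, 3 ✓, 4 ✓, 5 ✓, 6 ✓.
At position 7 the labels are {} and the next position 8 has {coin, item}, so select ∨ ○empty is false there. This is the first violation.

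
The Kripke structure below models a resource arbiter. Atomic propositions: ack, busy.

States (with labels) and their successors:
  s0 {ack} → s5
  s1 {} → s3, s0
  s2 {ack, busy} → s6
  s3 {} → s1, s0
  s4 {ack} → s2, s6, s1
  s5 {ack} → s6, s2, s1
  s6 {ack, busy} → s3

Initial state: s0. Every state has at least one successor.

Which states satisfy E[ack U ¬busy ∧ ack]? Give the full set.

States satisfying ack: {s0, s2, s4, s5, s6}.
States satisfying ¬busy ∧ ack: {s0, s4, s5}.
States satisfying E[ack U ¬busy ∧ ack]: {s0, s4, s5}.

{s0, s4, s5}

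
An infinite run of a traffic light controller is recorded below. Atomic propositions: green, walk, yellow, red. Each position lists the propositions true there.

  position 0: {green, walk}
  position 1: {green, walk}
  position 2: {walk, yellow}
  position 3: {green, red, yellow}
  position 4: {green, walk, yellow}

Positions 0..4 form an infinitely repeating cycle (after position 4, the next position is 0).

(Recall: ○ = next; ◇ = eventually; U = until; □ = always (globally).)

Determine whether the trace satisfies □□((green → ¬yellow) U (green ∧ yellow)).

Yes

□((green → ¬yellow) U (green ∧ yellow)) holds at every position 0..4, and those are all positions ever visited, so □□((green → ¬yellow) U (green ∧ yellow)) holds.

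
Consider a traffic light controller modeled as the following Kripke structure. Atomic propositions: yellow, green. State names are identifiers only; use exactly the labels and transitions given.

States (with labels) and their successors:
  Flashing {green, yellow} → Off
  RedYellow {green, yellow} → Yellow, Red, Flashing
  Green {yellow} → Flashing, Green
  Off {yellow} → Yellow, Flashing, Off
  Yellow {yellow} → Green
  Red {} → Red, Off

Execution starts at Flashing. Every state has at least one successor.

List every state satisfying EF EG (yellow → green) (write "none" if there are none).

{RedYellow, Red}

States satisfying EG (yellow → green): {RedYellow, Red}.
States satisfying EF EG (yellow → green): {RedYellow, Red}.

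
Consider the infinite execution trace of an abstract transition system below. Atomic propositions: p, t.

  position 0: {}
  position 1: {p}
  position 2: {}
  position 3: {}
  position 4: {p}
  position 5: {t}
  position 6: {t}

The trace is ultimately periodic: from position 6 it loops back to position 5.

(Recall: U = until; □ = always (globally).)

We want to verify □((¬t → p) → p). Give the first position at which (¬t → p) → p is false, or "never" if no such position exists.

5

Check (¬t → p) → p at each position in order: 0 ✓, 1 ✓, 2 ✓, 3 ✓, 4 ✓.
At position 5 the labels are {t}, so (¬t → p) → p is false there. This is the first violation.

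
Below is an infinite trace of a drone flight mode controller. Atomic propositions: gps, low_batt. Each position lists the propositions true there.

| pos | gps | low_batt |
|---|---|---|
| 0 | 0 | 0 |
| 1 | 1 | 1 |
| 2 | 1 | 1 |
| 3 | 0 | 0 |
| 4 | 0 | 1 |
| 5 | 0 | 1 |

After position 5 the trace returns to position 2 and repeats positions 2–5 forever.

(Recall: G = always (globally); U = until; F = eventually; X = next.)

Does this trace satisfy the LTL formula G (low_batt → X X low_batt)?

Does not hold

low_batt → X X low_batt must hold at every position from 0 onward. It fails at position 1, so G (low_batt → X X low_batt) is false.
Positions where low_batt holds: 1, 2, 4, 5.
Check X X low_batt at each: 1→fails, 2→ok, 4→ok, 5→fails.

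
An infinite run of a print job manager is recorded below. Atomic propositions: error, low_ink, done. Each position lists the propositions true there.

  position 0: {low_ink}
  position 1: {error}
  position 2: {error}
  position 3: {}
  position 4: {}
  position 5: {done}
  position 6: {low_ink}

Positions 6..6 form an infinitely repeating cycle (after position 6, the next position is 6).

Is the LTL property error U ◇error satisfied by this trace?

Satisfied

Walking from position 0: ◇error first holds at position 0, and error holds at every earlier position along the way, so error U ◇error holds.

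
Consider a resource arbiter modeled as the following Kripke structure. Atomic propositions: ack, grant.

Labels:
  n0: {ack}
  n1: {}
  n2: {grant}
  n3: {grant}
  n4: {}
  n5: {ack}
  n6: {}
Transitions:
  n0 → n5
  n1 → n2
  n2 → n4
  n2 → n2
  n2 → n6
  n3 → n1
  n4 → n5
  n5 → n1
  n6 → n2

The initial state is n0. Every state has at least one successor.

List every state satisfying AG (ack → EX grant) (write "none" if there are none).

none

States satisfying ack → EX grant: {n1, n2, n3, n4, n6}.
States satisfying AG (ack → EX grant): ∅.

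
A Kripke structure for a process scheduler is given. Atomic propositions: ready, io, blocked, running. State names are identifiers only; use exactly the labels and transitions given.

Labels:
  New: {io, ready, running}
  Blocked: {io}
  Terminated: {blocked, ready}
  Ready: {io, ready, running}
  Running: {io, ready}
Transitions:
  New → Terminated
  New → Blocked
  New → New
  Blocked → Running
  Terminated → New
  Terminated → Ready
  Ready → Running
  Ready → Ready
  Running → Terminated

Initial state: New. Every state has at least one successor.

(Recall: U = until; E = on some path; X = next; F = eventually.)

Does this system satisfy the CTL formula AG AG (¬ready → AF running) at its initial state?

States satisfying AG (¬ready → AF running): {New, Blocked, Terminated, Ready, Running}.
States satisfying AG AG (¬ready → AF running): {New, Blocked, Terminated, Ready, Running}.
Every state reachable from New satisfies AG (¬ready → AF running).
New ∈ Sat(AG AG (¬ready → AF running)).

Satisfied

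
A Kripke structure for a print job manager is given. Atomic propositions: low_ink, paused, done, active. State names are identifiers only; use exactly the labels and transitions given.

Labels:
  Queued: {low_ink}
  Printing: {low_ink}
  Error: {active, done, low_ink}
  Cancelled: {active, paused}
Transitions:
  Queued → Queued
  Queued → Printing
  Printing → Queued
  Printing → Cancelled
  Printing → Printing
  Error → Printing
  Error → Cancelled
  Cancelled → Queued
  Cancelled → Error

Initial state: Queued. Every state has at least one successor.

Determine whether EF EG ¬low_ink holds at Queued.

Violated

States satisfying EG ¬low_ink: ∅.
States satisfying EF EG ¬low_ink: ∅.
No suitable path/successor from Queued witnesses the formula.
Queued ∉ Sat(EF EG ¬low_ink).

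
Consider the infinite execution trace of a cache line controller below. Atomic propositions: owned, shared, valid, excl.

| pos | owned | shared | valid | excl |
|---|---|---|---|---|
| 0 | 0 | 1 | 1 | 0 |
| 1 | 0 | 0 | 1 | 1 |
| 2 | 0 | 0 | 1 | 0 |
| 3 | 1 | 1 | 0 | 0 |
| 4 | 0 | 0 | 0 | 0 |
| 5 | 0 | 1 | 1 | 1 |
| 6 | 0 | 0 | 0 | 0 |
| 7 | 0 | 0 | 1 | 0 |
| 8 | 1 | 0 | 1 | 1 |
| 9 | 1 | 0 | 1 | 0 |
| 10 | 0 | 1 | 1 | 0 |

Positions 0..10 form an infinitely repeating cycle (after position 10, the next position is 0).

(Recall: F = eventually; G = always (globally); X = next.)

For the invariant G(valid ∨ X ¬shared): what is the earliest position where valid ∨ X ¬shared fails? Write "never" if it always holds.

Check valid ∨ X ¬shared at each position in order: 0 ✓, 1 ✓, 2 ✓, 3 ✓.
At position 4 the labels are {} and the next position 5 has {excl, shared, valid}, so valid ∨ X ¬shared is false there. This is the first violation.

4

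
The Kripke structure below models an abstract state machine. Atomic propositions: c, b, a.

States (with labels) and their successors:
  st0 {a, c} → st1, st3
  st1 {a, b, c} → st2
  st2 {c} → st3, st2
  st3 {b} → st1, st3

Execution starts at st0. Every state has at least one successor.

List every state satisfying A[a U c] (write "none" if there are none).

States satisfying a: {st0, st1}.
States satisfying c: {st0, st1, st2}.
States satisfying A[a U c]: {st0, st1, st2}.

{st0, st1, st2}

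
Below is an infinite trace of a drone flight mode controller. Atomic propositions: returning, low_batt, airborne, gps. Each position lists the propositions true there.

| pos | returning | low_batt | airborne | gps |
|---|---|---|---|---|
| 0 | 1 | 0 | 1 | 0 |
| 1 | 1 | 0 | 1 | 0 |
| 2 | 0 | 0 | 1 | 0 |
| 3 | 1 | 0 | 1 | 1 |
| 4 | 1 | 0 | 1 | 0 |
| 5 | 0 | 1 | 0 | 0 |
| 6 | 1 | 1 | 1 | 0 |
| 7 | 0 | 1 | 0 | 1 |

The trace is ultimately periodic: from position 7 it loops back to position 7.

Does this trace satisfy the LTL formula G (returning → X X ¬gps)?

Does not hold

returning → X X ¬gps must hold at every position from 0 onward. It fails at position 1, so G (returning → X X ¬gps) is false.
Positions where returning holds: 0, 1, 3, 4, 6.
Check X X ¬gps at each: 0→ok, 1→fails, 3→ok, 4→ok, 6→fails.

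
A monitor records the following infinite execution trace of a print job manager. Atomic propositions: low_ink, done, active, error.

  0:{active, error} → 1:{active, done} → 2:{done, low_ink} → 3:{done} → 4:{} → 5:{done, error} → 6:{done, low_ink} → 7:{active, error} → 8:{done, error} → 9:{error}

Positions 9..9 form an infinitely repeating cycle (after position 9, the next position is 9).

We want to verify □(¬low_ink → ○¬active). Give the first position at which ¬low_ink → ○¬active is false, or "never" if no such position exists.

At position 0 the labels are {active, error} and the next position 1 has {active, done}, so ¬low_ink → ○¬active is false there. This is the first violation.

0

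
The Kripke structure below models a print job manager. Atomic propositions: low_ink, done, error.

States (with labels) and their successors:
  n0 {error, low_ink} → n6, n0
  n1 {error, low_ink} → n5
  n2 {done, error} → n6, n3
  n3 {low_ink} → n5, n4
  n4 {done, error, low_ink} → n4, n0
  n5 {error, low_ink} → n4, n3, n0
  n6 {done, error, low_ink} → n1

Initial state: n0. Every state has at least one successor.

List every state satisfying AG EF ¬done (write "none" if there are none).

{n0, n1, n2, n3, n4, n5, n6}

States satisfying EF ¬done: {n0, n1, n2, n3, n4, n5, n6}.
States satisfying AG EF ¬done: {n0, n1, n2, n3, n4, n5, n6}.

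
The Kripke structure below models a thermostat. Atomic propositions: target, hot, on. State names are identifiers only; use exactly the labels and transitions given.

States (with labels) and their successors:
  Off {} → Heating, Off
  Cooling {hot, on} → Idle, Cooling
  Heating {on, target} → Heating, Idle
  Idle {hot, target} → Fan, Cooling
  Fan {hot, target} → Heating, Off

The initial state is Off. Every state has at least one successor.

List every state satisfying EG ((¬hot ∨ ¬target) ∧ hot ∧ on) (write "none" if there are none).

States satisfying (¬hot ∨ ¬target) ∧ hot ∧ on: {Cooling}.
States satisfying EG ((¬hot ∨ ¬target) ∧ hot ∧ on): {Cooling}.

{Cooling}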